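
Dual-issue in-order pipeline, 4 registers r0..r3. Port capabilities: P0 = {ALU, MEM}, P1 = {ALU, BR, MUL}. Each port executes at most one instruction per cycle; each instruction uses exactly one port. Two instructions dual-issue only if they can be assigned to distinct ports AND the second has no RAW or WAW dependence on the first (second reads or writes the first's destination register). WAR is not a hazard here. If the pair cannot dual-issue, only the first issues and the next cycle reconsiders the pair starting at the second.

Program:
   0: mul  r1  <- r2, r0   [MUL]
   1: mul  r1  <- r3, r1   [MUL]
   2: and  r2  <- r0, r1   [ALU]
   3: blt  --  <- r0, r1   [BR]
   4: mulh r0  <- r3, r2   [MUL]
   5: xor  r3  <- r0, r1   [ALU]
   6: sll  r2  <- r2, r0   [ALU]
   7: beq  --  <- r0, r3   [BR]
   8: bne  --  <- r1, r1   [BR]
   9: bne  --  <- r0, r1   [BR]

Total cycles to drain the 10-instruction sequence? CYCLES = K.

0. mul.MUL @i0  | no-port MUL/MUL
1. mul.MUL @i1  | RAW r1
2. and.ALU+blt.BR @i2+i3  | pair
3. mulh.MUL @i4  | RAW r0
4. xor.ALU+sll.ALU @i5+i6  | pair
5. beq.BR @i7  | no-port BR/BR
6. bne.BR @i8  | no-port BR/BR
7. bne.BR @i9  | tail

CYCLES = 8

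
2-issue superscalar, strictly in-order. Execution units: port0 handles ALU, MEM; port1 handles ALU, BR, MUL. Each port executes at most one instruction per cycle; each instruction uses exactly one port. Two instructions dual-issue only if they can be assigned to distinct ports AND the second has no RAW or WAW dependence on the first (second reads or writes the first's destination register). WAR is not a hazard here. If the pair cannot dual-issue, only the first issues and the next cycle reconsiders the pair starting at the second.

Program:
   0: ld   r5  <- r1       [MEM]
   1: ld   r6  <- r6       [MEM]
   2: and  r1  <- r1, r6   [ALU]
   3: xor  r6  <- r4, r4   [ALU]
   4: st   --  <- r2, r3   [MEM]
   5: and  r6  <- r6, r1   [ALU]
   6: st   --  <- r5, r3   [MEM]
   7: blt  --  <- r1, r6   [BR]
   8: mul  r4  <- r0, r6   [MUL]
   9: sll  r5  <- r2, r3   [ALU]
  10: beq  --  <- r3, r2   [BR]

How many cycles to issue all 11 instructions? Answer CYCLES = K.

CYCLES = 7

t=0 i0:ld ; no-port MEM/MEM
t=1 i1:ld ; RAW r6
t=2 i2+i3:and xor ; 2-wide
t=3 i4+i5:st and ; 2-wide
t=4 i6+i7:st blt ; 2-wide
t=5 i8+i9:mul sll ; 2-wide
t=6 i10:beq ; tail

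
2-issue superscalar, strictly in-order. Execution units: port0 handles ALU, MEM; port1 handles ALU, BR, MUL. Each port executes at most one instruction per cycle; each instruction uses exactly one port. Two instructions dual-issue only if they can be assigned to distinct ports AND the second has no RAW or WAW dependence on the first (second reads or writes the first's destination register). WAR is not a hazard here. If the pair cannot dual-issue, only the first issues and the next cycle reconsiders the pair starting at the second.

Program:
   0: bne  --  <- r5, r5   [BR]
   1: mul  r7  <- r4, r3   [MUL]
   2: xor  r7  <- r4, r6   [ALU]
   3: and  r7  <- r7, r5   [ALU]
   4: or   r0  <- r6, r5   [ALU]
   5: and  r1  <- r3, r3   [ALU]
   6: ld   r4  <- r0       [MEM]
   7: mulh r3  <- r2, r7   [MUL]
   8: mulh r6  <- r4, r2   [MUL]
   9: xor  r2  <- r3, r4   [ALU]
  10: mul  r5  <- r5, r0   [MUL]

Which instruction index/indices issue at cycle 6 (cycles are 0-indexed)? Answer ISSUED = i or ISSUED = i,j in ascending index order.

t=0 i0:bne ; no-port BR/MUL
t=1 i1:mul ; WAW r7
t=2 i2:xor ; RAW+WAW r7
t=3 i3/i4:and;or ; pair
t=4 i5/i6:and;ld ; pair
t=5 i7:mulh ; no-port MUL/MUL
t=6 i8/i9:mulh;xor ; pair
t=7 i10:mul ; tail

ISSUED = 8,9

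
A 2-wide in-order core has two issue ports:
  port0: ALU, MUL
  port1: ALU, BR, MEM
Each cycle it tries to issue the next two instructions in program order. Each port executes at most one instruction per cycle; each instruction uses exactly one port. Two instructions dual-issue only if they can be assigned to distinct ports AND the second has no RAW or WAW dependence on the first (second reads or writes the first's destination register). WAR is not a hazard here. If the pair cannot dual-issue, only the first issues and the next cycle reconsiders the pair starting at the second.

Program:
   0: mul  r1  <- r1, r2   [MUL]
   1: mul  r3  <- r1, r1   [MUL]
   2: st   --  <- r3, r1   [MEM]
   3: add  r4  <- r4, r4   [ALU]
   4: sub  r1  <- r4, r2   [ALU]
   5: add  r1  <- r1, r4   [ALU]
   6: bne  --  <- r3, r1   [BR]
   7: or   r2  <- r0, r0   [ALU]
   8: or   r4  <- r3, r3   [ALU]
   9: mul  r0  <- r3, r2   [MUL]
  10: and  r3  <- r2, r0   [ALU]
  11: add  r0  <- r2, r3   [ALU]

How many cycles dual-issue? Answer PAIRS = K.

[0] i0  mul  -- no-port MUL/MUL
[1] i1  mul  -- RAW r3
[2] i2,i3  st;add  -- dual
[3] i4  sub  -- RAW+WAW r1
[4] i5  add  -- RAW r1
[5] i6,i7  bne;or  -- dual
[6] i8,i9  or;mul  -- dual
[7] i10  and  -- RAW r3
[8] i11  add  -- tail

PAIRS = 3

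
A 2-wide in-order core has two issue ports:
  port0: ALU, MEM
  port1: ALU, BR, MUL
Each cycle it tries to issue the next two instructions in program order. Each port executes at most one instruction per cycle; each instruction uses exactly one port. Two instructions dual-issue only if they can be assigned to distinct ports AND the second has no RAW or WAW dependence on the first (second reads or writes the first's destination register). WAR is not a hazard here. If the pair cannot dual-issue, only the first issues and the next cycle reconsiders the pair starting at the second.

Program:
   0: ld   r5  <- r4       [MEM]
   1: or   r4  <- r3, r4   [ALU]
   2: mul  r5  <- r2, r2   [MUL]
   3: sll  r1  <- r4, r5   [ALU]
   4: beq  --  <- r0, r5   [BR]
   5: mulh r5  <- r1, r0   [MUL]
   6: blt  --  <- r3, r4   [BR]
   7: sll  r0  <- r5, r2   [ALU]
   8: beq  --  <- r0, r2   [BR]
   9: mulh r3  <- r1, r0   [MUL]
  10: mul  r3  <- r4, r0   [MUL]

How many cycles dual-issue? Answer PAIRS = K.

[0] i0&i1  ld or  -- pair
[1] i2  mul  -- RAW r5
[2] i3&i4  sll beq  -- pair
[3] i5  mulh  -- no-port MUL/BR
[4] i6&i7  blt sll  -- pair
[5] i8  beq  -- no-port BR/MUL
[6] i9  mulh  -- no-port MUL/MUL
[7] i10  mul  -- tail

PAIRS = 3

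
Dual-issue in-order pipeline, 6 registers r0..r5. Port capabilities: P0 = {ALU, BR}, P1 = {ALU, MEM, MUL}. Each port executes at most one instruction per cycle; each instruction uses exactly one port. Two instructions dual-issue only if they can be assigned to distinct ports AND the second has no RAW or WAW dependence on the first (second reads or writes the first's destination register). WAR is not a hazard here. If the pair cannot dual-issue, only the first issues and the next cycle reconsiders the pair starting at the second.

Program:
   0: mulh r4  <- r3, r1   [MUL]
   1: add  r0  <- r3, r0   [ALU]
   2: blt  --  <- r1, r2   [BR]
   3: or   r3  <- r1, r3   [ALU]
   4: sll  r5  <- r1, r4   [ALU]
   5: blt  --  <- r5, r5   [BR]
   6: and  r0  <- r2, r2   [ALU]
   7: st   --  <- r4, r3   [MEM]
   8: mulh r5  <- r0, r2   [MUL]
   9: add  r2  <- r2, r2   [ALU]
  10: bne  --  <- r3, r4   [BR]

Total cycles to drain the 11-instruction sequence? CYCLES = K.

CYCLES = 7

  cy0 -> i0+i1 (mulh.MUL add.ALU) pair
  cy1 -> i2+i3 (blt.BR or.ALU) pair
  cy2 -> i4 (sll.ALU) RAW r5
  cy3 -> i5+i6 (blt.BR and.ALU) pair
  cy4 -> i7 (st.MEM) no-port MEM/MUL
  cy5 -> i8+i9 (mulh.MUL add.ALU) pair
  cy6 -> i10 (bne.BR) tail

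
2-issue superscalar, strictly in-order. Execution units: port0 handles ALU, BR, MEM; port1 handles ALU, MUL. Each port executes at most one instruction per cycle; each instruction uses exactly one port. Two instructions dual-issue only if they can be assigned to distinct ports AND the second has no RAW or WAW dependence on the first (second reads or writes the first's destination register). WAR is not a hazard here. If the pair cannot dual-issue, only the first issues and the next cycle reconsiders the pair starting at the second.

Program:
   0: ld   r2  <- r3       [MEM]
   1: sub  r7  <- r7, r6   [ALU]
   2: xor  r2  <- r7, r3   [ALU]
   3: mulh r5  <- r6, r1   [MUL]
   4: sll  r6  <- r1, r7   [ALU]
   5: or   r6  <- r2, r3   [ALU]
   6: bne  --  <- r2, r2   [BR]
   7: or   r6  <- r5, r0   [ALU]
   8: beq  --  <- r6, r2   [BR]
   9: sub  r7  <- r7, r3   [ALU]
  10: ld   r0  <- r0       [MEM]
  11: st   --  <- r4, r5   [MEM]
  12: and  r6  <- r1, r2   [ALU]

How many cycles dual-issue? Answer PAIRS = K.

0. ld.MEM;sub.ALU @i0,i1  | dual
1. xor.ALU;mulh.MUL @i2,i3  | dual
2. sll.ALU @i4  | WAW r6
3. or.ALU;bne.BR @i5,i6  | dual
4. or.ALU @i7  | RAW r6
5. beq.BR;sub.ALU @i8,i9  | dual
6. ld.MEM @i10  | no-port MEM/MEM
7. st.MEM;and.ALU @i11,i12  | dual

PAIRS = 5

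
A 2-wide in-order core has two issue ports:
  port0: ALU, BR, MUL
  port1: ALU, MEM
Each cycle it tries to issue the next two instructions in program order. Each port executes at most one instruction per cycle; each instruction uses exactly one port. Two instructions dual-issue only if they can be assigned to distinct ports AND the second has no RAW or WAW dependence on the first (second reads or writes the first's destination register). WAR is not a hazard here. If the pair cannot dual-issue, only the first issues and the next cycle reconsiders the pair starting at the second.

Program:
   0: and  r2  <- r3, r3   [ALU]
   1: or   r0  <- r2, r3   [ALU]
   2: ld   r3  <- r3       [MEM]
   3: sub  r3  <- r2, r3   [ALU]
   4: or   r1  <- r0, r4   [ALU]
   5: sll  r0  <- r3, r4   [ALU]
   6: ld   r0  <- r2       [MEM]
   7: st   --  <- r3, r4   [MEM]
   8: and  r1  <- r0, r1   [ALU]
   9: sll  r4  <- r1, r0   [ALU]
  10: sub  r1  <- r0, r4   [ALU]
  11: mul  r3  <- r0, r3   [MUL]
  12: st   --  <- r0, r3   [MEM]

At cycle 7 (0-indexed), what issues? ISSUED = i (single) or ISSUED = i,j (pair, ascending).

#0 head=0: and.ALU i0 RAW r2
#1 head=1: or.ALU+ld.MEM i1,i2 dual
#2 head=3: sub.ALU+or.ALU i3,i4 dual
#3 head=5: sll.ALU i5 WAW r0
#4 head=6: ld.MEM i6 no-port MEM/MEM
#5 head=7: st.MEM+and.ALU i7,i8 dual
#6 head=9: sll.ALU i9 RAW r4
#7 head=10: sub.ALU+mul.MUL i10,i11 dual
#8 head=12: st.MEM i12 tail

ISSUED = 10,11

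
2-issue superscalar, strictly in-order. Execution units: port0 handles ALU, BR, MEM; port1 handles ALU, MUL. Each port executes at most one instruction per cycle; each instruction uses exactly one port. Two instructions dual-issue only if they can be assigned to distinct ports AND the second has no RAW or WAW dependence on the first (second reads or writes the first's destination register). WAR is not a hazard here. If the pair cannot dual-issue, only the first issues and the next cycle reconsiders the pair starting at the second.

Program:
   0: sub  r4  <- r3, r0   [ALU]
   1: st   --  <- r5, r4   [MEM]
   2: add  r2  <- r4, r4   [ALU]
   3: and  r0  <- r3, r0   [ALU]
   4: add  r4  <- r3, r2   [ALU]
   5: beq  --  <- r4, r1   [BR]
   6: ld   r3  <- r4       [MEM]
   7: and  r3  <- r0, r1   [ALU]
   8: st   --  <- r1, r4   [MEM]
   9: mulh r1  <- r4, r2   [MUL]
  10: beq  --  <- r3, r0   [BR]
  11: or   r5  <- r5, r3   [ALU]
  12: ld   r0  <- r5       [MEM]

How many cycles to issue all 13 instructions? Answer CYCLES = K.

0. sub.ALU @i0  | RAW r4
1. st.MEM/add.ALU @i1/i2  | 2-wide
2. and.ALU/add.ALU @i3/i4  | 2-wide
3. beq.BR @i5  | no-port BR/MEM
4. ld.MEM @i6  | WAW r3
5. and.ALU/st.MEM @i7/i8  | 2-wide
6. mulh.MUL/beq.BR @i9/i10  | 2-wide
7. or.ALU @i11  | RAW r5
8. ld.MEM @i12  | tail

CYCLES = 9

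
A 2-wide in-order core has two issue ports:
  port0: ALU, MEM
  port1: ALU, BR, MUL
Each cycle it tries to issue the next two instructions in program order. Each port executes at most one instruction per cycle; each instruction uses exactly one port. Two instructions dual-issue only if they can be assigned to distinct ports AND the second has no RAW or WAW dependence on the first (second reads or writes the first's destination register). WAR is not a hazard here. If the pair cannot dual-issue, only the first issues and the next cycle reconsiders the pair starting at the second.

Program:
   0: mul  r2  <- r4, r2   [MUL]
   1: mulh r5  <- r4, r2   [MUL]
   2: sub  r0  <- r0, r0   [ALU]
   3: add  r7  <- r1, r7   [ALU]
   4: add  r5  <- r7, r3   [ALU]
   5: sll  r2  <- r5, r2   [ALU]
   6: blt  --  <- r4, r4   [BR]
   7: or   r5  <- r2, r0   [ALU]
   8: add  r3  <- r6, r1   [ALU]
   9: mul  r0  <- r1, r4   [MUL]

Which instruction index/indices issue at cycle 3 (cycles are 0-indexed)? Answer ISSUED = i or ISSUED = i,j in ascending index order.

t=0 i0:mul ; no-port MUL/MUL
t=1 i1,i2:mulh/sub ; 2-wide
t=2 i3:add ; RAW r7
t=3 i4:add ; RAW r5
t=4 i5,i6:sll/blt ; 2-wide
t=5 i7,i8:or/add ; 2-wide
t=6 i9:mul ; tail

ISSUED = 4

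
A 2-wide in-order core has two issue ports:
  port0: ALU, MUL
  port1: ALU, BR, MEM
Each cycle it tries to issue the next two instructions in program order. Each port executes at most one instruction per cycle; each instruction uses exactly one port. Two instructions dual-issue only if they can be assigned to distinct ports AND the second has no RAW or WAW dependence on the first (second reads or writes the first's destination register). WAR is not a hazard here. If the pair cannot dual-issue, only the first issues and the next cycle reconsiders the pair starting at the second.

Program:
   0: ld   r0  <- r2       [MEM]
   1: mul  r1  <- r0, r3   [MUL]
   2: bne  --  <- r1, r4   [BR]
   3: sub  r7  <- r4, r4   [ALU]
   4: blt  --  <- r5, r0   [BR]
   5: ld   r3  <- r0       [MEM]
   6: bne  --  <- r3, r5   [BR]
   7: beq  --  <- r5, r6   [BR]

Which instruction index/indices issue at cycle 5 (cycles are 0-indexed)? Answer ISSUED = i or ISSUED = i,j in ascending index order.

ISSUED = 6

c0: i0 ld.MEM  RAW r0
c1: i1 mul.MUL  RAW r1
c2: i2&i3 bne.BR;sub.ALU  pair
c3: i4 blt.BR  no-port BR/MEM
c4: i5 ld.MEM  no-port MEM/BR
c5: i6 bne.BR  no-port BR/BR
c6: i7 beq.BR  tail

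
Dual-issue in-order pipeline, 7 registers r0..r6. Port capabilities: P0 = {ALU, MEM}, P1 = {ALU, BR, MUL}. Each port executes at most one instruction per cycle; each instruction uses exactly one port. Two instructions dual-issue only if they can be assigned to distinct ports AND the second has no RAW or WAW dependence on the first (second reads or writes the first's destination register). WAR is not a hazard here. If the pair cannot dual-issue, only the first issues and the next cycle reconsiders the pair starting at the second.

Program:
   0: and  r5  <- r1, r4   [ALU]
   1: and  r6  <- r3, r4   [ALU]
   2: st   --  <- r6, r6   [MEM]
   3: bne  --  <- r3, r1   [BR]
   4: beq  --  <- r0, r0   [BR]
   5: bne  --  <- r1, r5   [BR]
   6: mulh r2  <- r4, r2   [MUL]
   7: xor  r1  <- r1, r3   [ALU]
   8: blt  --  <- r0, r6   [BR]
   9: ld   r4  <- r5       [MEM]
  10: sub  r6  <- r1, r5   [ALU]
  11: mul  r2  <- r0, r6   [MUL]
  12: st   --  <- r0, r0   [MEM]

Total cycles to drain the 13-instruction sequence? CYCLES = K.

CYCLES = 8

#0 head=0: and.ALU and.ALU i0+i1 pair
#1 head=2: st.MEM bne.BR i2+i3 pair
#2 head=4: beq.BR i4 no-port BR/BR
#3 head=5: bne.BR i5 no-port BR/MUL
#4 head=6: mulh.MUL xor.ALU i6+i7 pair
#5 head=8: blt.BR ld.MEM i8+i9 pair
#6 head=10: sub.ALU i10 RAW r6
#7 head=11: mul.MUL st.MEM i11+i12 pair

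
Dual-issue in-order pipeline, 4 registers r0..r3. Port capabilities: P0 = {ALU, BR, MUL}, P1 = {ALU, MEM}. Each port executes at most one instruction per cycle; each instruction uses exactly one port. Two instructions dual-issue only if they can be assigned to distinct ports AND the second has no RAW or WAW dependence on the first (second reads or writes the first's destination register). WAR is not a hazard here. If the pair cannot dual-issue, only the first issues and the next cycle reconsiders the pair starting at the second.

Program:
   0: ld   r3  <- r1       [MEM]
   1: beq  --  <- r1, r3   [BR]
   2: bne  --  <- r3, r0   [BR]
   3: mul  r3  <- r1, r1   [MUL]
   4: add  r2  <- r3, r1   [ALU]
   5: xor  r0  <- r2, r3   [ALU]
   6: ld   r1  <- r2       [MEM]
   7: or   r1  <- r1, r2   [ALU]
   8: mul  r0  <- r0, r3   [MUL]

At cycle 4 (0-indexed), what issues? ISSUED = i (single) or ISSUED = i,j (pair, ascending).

ISSUED = 4

0. ld.MEM @i0  | RAW r3
1. beq.BR @i1  | no-port BR/BR
2. bne.BR @i2  | no-port BR/MUL
3. mul.MUL @i3  | RAW r3
4. add.ALU @i4  | RAW r2
5. xor.ALU/ld.MEM @i5+i6  | 2-wide
6. or.ALU/mul.MUL @i7+i8  | 2-wide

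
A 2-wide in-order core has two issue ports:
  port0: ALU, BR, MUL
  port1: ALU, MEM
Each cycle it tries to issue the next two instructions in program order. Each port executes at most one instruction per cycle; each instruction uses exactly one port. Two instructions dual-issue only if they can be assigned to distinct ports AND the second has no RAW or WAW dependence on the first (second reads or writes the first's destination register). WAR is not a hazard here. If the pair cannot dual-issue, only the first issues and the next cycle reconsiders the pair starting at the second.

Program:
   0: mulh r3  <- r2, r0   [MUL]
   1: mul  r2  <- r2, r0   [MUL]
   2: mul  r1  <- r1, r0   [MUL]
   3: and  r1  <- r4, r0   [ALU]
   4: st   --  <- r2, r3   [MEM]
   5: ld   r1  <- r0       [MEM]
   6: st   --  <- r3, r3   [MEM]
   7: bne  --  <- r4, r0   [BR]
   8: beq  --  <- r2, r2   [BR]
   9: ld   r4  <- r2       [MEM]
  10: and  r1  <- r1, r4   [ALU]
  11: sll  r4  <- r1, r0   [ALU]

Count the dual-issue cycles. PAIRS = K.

t=0 i0:mulh.MUL ; no-port MUL/MUL
t=1 i1:mul.MUL ; no-port MUL/MUL
t=2 i2:mul.MUL ; WAW r1
t=3 i3/i4:and.ALU/st.MEM ; dual
t=4 i5:ld.MEM ; no-port MEM/MEM
t=5 i6/i7:st.MEM/bne.BR ; dual
t=6 i8/i9:beq.BR/ld.MEM ; dual
t=7 i10:and.ALU ; RAW r1
t=8 i11:sll.ALU ; tail

PAIRS = 3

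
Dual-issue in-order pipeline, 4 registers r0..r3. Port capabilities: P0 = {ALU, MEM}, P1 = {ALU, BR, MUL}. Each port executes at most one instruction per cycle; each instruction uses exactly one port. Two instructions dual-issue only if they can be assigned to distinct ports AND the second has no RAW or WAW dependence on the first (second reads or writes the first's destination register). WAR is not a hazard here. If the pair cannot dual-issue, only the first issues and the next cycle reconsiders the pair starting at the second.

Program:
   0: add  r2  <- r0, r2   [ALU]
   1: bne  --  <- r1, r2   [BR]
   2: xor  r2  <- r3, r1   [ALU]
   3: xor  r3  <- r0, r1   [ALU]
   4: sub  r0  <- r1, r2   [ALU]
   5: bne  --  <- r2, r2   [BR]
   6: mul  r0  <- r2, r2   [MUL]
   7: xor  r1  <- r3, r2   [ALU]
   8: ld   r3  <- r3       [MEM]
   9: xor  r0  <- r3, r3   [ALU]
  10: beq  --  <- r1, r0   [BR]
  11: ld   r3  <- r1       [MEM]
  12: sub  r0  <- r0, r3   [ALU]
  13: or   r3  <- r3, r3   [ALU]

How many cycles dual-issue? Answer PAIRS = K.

  cy0 -> i0 (add.ALU) RAW r2
  cy1 -> i1/i2 (bne.BR xor.ALU) 2-wide
  cy2 -> i3/i4 (xor.ALU sub.ALU) 2-wide
  cy3 -> i5 (bne.BR) no-port BR/MUL
  cy4 -> i6/i7 (mul.MUL xor.ALU) 2-wide
  cy5 -> i8 (ld.MEM) RAW r3
  cy6 -> i9 (xor.ALU) RAW r0
  cy7 -> i10/i11 (beq.BR ld.MEM) 2-wide
  cy8 -> i12/i13 (sub.ALU or.ALU) 2-wide

PAIRS = 5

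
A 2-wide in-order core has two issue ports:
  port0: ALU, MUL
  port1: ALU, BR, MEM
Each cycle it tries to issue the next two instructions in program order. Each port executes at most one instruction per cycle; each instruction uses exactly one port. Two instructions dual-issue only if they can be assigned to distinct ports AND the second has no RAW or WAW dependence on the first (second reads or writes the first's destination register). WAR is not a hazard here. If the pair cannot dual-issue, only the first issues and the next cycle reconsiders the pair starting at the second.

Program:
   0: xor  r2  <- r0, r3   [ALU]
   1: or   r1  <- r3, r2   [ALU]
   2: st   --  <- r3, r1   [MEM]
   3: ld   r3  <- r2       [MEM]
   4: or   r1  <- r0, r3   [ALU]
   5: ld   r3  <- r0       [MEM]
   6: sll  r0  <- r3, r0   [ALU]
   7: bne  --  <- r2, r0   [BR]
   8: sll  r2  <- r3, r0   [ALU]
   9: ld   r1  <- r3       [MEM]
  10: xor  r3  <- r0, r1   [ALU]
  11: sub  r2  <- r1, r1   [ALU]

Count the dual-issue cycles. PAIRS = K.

PAIRS = 3

  cy0 -> i0 (xor.ALU) RAW r2
  cy1 -> i1 (or.ALU) RAW r1
  cy2 -> i2 (st.MEM) no-port MEM/MEM
  cy3 -> i3 (ld.MEM) RAW r3
  cy4 -> i4/i5 (or.ALU/ld.MEM) pair
  cy5 -> i6 (sll.ALU) RAW r0
  cy6 -> i7/i8 (bne.BR/sll.ALU) pair
  cy7 -> i9 (ld.MEM) RAW r1
  cy8 -> i10/i11 (xor.ALU/sub.ALU) pair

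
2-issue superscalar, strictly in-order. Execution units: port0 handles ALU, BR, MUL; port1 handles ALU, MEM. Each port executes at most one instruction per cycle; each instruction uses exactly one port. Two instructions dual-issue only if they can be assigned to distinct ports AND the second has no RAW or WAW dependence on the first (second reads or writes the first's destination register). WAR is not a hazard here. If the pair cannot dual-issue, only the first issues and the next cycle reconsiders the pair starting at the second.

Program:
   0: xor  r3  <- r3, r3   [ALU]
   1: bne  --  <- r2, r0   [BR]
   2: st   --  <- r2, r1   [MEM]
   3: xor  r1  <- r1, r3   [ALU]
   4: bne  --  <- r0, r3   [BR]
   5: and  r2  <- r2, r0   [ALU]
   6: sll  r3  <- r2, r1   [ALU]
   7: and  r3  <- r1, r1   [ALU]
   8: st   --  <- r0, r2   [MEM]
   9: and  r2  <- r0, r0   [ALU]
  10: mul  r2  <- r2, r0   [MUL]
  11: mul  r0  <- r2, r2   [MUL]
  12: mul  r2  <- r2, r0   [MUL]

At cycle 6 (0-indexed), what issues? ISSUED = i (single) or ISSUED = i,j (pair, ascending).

[0] i0/i1  xor;bne  -- pair
[1] i2/i3  st;xor  -- pair
[2] i4/i5  bne;and  -- pair
[3] i6  sll  -- WAW r3
[4] i7/i8  and;st  -- pair
[5] i9  and  -- RAW+WAW r2
[6] i10  mul  -- no-port MUL/MUL
[7] i11  mul  -- no-port MUL/MUL
[8] i12  mul  -- tail

ISSUED = 10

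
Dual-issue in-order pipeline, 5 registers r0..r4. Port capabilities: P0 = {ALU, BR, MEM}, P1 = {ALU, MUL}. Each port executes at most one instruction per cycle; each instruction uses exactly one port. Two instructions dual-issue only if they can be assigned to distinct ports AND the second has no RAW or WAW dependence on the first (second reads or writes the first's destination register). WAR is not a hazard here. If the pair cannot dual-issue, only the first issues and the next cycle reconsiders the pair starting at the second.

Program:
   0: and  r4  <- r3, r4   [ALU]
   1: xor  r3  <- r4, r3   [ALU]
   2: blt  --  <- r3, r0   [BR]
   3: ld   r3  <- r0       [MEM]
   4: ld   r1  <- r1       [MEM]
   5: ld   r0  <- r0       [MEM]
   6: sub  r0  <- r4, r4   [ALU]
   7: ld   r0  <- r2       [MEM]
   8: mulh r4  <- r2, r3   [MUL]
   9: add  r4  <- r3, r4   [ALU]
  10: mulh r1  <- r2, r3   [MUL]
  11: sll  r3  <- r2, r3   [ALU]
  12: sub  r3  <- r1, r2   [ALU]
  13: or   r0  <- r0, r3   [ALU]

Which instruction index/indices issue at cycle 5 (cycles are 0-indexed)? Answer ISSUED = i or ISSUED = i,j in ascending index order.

ISSUED = 5

[0] i0  and.ALU  -- RAW r4
[1] i1  xor.ALU  -- RAW r3
[2] i2  blt.BR  -- no-port BR/MEM
[3] i3  ld.MEM  -- no-port MEM/MEM
[4] i4  ld.MEM  -- no-port MEM/MEM
[5] i5  ld.MEM  -- WAW r0
[6] i6  sub.ALU  -- WAW r0
[7] i7/i8  ld.MEM/mulh.MUL  -- 2-wide
[8] i9/i10  add.ALU/mulh.MUL  -- 2-wide
[9] i11  sll.ALU  -- WAW r3
[10] i12  sub.ALU  -- RAW r3
[11] i13  or.ALU  -- tail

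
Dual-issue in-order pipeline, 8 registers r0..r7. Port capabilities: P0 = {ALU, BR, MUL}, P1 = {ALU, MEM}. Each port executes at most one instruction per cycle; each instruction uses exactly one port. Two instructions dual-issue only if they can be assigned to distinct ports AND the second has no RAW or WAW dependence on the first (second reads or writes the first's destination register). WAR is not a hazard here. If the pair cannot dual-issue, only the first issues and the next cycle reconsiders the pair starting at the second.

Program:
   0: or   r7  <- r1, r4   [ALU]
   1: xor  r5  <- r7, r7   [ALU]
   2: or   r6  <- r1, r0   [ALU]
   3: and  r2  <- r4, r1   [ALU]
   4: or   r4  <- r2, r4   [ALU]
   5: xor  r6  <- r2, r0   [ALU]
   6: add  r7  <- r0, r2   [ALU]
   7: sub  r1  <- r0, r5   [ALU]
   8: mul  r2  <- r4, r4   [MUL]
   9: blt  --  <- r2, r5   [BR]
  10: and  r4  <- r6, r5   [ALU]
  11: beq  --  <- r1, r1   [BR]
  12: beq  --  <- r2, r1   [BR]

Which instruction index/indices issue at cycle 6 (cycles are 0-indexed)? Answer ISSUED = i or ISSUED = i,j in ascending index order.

ISSUED = 9,10

c0: i0 or.ALU  RAW r7
c1: i1+i2 xor.ALU/or.ALU  dual
c2: i3 and.ALU  RAW r2
c3: i4+i5 or.ALU/xor.ALU  dual
c4: i6+i7 add.ALU/sub.ALU  dual
c5: i8 mul.MUL  no-port MUL/BR
c6: i9+i10 blt.BR/and.ALU  dual
c7: i11 beq.BR  no-port BR/BR
c8: i12 beq.BR  tail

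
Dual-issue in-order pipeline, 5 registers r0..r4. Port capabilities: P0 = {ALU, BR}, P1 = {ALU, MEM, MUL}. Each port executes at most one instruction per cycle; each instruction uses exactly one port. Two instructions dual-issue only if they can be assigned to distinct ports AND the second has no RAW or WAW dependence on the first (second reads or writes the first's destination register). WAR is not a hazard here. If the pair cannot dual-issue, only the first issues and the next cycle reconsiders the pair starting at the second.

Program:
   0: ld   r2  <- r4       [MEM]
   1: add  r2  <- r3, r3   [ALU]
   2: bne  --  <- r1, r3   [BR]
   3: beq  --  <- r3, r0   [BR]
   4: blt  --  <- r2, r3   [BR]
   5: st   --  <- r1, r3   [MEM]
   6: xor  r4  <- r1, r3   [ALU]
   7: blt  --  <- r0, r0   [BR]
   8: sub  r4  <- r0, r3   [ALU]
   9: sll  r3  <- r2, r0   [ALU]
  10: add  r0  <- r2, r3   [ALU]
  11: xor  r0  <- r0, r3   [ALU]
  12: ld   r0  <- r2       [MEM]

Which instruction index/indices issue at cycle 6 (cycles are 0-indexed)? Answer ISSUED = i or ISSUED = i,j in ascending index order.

t=0 i0:ld ; WAW r2
t=1 i1+i2:add bne ; 2-wide
t=2 i3:beq ; no-port BR/BR
t=3 i4+i5:blt st ; 2-wide
t=4 i6+i7:xor blt ; 2-wide
t=5 i8+i9:sub sll ; 2-wide
t=6 i10:add ; RAW+WAW r0
t=7 i11:xor ; WAW r0
t=8 i12:ld ; tail

ISSUED = 10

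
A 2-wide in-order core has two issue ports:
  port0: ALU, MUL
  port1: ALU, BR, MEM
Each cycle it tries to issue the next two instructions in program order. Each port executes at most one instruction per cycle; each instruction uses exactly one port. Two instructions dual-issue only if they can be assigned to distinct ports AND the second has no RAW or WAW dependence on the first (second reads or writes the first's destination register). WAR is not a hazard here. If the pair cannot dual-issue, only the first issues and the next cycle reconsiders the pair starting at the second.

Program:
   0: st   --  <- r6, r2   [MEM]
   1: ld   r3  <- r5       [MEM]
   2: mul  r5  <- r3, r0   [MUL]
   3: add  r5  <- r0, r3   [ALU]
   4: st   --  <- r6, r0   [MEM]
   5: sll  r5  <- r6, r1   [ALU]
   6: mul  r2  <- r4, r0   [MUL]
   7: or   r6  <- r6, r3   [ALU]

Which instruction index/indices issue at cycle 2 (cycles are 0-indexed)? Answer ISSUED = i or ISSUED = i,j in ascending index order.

#0 head=0: st i0 no-port MEM/MEM
#1 head=1: ld i1 RAW r3
#2 head=2: mul i2 WAW r5
#3 head=3: add/st i3&i4 pair
#4 head=5: sll/mul i5&i6 pair
#5 head=7: or i7 tail

ISSUED = 2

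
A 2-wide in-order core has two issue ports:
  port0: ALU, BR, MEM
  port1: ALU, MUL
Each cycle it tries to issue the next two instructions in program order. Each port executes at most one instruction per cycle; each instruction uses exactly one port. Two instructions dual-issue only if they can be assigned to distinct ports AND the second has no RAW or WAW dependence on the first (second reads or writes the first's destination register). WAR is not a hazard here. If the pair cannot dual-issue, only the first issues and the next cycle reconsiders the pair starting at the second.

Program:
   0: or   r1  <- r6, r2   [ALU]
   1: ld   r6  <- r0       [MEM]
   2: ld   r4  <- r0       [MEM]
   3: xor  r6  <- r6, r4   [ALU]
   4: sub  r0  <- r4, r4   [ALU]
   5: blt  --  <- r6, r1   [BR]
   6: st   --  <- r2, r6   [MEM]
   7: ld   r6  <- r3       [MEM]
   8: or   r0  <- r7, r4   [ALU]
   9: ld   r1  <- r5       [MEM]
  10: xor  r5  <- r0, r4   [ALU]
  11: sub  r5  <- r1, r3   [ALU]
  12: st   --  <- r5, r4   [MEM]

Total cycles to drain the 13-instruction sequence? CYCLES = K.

CYCLES = 9

#0 head=0: or ld i0+i1 2-wide
#1 head=2: ld i2 RAW r4
#2 head=3: xor sub i3+i4 2-wide
#3 head=5: blt i5 no-port BR/MEM
#4 head=6: st i6 no-port MEM/MEM
#5 head=7: ld or i7+i8 2-wide
#6 head=9: ld xor i9+i10 2-wide
#7 head=11: sub i11 RAW r5
#8 head=12: st i12 tail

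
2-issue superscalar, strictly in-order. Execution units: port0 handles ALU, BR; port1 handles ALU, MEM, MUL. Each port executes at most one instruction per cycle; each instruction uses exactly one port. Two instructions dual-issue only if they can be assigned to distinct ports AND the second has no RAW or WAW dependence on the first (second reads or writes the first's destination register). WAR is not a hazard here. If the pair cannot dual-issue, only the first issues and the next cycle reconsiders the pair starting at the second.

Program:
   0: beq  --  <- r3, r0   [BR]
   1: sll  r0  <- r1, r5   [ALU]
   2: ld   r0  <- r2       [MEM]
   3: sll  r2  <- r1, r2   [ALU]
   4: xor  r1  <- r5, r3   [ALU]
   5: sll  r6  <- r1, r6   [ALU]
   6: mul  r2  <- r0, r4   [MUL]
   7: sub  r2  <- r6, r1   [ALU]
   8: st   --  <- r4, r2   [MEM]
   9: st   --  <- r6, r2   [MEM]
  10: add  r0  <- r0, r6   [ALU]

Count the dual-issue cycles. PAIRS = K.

PAIRS = 4

  cy0 -> i0/i1 (beq sll) dual
  cy1 -> i2/i3 (ld sll) dual
  cy2 -> i4 (xor) RAW r1
  cy3 -> i5/i6 (sll mul) dual
  cy4 -> i7 (sub) RAW r2
  cy5 -> i8 (st) no-port MEM/MEM
  cy6 -> i9/i10 (st add) dual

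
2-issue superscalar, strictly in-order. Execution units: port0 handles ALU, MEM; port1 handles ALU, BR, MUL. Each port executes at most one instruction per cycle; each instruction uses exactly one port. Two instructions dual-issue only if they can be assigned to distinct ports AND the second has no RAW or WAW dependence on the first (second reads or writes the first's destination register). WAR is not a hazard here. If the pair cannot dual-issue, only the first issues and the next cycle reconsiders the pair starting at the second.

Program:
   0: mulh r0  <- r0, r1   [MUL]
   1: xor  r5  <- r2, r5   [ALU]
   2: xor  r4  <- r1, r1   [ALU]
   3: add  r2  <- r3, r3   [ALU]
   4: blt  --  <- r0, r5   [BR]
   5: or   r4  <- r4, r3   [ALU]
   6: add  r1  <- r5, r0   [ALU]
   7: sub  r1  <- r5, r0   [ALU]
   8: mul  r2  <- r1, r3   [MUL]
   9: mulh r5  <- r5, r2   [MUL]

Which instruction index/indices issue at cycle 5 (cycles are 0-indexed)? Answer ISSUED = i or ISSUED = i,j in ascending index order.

#0 head=0: mulh;xor i0&i1 2-wide
#1 head=2: xor;add i2&i3 2-wide
#2 head=4: blt;or i4&i5 2-wide
#3 head=6: add i6 WAW r1
#4 head=7: sub i7 RAW r1
#5 head=8: mul i8 no-port MUL/MUL
#6 head=9: mulh i9 tail

ISSUED = 8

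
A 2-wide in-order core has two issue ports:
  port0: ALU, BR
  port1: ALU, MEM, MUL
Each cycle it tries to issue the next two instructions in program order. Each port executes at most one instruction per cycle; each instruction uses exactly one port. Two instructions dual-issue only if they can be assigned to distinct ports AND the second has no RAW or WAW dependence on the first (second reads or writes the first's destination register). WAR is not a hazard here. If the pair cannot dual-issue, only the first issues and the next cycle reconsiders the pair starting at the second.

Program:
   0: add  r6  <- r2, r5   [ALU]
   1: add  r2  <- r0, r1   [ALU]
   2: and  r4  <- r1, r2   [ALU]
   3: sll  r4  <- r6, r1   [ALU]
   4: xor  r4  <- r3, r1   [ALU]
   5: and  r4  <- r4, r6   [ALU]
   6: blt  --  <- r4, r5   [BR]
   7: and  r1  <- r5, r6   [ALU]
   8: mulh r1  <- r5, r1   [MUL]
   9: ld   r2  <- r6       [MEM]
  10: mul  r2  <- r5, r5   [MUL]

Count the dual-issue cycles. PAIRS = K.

t=0 i0/i1:add add ; pair
t=1 i2:and ; WAW r4
t=2 i3:sll ; WAW r4
t=3 i4:xor ; RAW+WAW r4
t=4 i5:and ; RAW r4
t=5 i6/i7:blt and ; pair
t=6 i8:mulh ; no-port MUL/MEM
t=7 i9:ld ; no-port MEM/MUL
t=8 i10:mul ; tail

PAIRS = 2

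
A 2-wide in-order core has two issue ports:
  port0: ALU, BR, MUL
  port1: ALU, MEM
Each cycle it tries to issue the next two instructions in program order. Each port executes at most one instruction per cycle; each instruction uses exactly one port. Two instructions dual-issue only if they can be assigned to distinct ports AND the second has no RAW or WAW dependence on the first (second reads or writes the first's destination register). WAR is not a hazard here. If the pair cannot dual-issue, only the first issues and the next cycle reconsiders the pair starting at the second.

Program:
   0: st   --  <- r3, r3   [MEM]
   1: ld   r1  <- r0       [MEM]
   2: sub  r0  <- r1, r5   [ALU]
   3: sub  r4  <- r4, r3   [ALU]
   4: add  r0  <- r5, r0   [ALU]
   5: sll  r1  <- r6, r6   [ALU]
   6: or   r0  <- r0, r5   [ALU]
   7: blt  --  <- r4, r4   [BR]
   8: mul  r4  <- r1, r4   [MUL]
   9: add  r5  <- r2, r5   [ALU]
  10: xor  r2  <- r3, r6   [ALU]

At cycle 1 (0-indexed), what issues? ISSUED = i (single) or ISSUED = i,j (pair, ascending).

#0 head=0: st i0 no-port MEM/MEM
#1 head=1: ld i1 RAW r1
#2 head=2: sub/sub i2/i3 2-wide
#3 head=4: add/sll i4/i5 2-wide
#4 head=6: or/blt i6/i7 2-wide
#5 head=8: mul/add i8/i9 2-wide
#6 head=10: xor i10 tail

ISSUED = 1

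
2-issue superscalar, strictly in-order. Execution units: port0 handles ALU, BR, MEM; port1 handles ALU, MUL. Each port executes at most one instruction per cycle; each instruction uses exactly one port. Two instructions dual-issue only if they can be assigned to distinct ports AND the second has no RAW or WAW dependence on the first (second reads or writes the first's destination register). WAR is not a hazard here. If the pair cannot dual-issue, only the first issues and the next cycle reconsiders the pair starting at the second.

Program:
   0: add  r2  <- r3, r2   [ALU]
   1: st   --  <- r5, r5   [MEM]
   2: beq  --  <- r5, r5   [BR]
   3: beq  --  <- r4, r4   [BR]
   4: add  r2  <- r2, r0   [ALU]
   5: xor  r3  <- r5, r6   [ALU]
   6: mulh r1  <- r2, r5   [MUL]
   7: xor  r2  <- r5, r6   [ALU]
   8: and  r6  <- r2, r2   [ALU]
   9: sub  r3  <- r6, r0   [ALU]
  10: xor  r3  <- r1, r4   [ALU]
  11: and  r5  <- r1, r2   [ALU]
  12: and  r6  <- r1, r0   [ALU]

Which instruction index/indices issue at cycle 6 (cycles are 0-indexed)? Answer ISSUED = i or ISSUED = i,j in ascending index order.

ISSUED = 9

0. add.ALU st.MEM @i0,i1  | 2-wide
1. beq.BR @i2  | no-port BR/BR
2. beq.BR add.ALU @i3,i4  | 2-wide
3. xor.ALU mulh.MUL @i5,i6  | 2-wide
4. xor.ALU @i7  | RAW r2
5. and.ALU @i8  | RAW r6
6. sub.ALU @i9  | WAW r3
7. xor.ALU and.ALU @i10,i11  | 2-wide
8. and.ALU @i12  | tail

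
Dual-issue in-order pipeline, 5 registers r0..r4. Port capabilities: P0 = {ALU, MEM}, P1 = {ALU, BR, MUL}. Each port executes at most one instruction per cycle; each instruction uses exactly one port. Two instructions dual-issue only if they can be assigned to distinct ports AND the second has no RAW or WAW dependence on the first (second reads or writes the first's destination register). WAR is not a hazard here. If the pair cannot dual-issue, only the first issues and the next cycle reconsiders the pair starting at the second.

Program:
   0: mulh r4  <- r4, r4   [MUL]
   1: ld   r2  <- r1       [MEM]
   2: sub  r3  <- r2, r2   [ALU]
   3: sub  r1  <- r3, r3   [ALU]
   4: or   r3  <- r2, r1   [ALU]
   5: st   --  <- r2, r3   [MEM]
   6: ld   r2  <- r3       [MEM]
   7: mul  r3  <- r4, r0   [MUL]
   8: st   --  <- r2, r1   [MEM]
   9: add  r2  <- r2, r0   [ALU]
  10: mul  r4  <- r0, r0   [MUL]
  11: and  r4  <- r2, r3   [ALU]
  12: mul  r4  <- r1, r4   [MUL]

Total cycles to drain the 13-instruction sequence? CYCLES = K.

CYCLES = 10

0. mulh;ld @i0,i1  | pair
1. sub @i2  | RAW r3
2. sub @i3  | RAW r1
3. or @i4  | RAW r3
4. st @i5  | no-port MEM/MEM
5. ld;mul @i6,i7  | pair
6. st;add @i8,i9  | pair
7. mul @i10  | WAW r4
8. and @i11  | RAW+WAW r4
9. mul @i12  | tail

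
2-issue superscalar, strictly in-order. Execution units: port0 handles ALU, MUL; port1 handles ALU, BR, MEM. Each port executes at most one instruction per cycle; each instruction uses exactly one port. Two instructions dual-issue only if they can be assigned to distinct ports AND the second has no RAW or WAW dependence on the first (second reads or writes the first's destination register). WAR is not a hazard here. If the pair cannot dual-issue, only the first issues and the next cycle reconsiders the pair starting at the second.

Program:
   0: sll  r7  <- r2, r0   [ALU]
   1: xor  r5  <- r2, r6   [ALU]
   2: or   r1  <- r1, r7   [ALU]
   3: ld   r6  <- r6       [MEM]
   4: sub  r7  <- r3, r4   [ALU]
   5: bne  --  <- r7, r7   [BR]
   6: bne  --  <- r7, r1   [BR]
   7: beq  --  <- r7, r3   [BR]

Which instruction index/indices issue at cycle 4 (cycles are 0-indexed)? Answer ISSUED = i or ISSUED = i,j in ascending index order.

ISSUED = 6

  cy0 -> i0&i1 (sll;xor) 2-wide
  cy1 -> i2&i3 (or;ld) 2-wide
  cy2 -> i4 (sub) RAW r7
  cy3 -> i5 (bne) no-port BR/BR
  cy4 -> i6 (bne) no-port BR/BR
  cy5 -> i7 (beq) tail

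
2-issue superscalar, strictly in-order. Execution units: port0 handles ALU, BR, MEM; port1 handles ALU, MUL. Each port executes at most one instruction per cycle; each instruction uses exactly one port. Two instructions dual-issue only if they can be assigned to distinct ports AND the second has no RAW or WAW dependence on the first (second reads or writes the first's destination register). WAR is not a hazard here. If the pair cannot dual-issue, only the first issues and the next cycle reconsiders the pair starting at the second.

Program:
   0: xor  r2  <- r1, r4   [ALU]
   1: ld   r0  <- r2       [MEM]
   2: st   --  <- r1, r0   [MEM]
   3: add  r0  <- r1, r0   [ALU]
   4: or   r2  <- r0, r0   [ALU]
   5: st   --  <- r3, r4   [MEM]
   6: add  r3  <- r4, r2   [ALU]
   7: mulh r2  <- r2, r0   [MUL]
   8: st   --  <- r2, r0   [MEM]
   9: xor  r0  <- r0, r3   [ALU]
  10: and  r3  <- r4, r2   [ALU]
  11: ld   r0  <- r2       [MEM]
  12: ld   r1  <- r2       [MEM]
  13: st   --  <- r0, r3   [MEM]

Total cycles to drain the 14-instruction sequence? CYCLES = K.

CYCLES = 9

t=0 i0:xor.ALU ; RAW r2
t=1 i1:ld.MEM ; no-port MEM/MEM
t=2 i2/i3:st.MEM+add.ALU ; dual
t=3 i4/i5:or.ALU+st.MEM ; dual
t=4 i6/i7:add.ALU+mulh.MUL ; dual
t=5 i8/i9:st.MEM+xor.ALU ; dual
t=6 i10/i11:and.ALU+ld.MEM ; dual
t=7 i12:ld.MEM ; no-port MEM/MEM
t=8 i13:st.MEM ; tail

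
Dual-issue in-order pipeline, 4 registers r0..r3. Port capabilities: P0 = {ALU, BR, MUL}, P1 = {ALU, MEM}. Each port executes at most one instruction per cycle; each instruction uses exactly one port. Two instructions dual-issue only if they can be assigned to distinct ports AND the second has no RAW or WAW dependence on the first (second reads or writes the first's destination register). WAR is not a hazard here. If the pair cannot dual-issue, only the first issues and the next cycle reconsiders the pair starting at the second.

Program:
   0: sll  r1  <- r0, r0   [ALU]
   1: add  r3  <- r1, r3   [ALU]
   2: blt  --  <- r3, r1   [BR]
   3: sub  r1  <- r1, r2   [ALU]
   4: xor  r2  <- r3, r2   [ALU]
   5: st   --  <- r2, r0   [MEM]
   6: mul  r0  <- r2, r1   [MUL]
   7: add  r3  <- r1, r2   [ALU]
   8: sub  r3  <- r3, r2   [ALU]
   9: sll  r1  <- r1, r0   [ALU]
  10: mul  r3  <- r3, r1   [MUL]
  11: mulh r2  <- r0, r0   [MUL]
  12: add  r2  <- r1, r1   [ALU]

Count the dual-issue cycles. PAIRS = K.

PAIRS = 3

#0 head=0: sll i0 RAW r1
#1 head=1: add i1 RAW r3
#2 head=2: blt/sub i2,i3 dual
#3 head=4: xor i4 RAW r2
#4 head=5: st/mul i5,i6 dual
#5 head=7: add i7 RAW+WAW r3
#6 head=8: sub/sll i8,i9 dual
#7 head=10: mul i10 no-port MUL/MUL
#8 head=11: mulh i11 WAW r2
#9 head=12: add i12 tail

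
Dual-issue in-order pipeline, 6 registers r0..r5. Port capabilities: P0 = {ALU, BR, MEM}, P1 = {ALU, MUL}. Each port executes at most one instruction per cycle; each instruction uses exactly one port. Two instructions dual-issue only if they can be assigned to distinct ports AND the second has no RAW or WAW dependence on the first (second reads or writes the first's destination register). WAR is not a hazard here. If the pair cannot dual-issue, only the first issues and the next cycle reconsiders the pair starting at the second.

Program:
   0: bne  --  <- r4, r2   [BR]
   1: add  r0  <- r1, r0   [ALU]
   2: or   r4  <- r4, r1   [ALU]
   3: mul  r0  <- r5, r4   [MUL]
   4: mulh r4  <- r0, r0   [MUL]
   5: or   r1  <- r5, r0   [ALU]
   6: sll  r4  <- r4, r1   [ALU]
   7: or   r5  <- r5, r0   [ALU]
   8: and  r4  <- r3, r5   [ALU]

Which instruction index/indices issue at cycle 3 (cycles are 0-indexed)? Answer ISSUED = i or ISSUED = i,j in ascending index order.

c0: i0/i1 bne add  pair
c1: i2 or  RAW r4
c2: i3 mul  no-port MUL/MUL
c3: i4/i5 mulh or  pair
c4: i6/i7 sll or  pair
c5: i8 and  tail

ISSUED = 4,5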